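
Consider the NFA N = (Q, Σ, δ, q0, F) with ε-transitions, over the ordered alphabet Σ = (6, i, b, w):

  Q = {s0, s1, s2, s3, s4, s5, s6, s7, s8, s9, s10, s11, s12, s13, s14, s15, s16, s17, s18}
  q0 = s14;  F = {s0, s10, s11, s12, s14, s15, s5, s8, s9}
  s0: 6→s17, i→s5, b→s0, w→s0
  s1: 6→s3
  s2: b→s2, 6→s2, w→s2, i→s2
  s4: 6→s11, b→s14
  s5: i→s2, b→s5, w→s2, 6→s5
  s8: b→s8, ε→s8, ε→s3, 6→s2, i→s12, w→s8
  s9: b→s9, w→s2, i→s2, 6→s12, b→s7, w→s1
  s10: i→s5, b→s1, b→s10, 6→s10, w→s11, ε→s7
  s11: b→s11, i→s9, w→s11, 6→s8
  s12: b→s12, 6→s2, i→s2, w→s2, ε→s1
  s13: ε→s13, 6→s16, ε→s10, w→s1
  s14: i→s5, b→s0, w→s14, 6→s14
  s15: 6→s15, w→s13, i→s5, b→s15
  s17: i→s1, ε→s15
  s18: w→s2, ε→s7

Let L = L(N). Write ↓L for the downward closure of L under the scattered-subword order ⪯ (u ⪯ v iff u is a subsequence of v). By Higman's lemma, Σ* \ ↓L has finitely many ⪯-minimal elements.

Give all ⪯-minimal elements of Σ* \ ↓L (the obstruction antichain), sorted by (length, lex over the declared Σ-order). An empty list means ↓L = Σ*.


A = [ii, iw, b6ww66].

|Q|=19, |F|=9, |δ|=58 (8 ε).
min D↑ (10 st, q0=0, F={3}): 0:6→0,i→1,b→2,w→0 1:6→1,i→3,b→1,w→3 2:6→4,i→1,b→2,w→2 3:6→3,i→3,b→3,w→3 4:6→4,i→1,b→4,w→5 5:6→5,i→1,b→5,w→6 6:6→7,i→8,b→6,w→6 7:6→3,i→9,b→7,w→7 8:6→9,i→3,b→8,w→3 9:6→3,i→3,b→9,w→3 [Hopcroft].
'ii': N↓-sim [16, 7, 1] end={s2} ∉↓L; 2/2 del acc.
'iw': N↓-sim [16, 7, 3] end={s1,s2,s3} ∉↓L; 2/2 deletions ∈↓L.
'b6ww66': run [16, 15, 14, 12, 8, 5, 2] end={s2,s3} rej; 6/6 deletions ∈↓L.
3 minimals (antichain).


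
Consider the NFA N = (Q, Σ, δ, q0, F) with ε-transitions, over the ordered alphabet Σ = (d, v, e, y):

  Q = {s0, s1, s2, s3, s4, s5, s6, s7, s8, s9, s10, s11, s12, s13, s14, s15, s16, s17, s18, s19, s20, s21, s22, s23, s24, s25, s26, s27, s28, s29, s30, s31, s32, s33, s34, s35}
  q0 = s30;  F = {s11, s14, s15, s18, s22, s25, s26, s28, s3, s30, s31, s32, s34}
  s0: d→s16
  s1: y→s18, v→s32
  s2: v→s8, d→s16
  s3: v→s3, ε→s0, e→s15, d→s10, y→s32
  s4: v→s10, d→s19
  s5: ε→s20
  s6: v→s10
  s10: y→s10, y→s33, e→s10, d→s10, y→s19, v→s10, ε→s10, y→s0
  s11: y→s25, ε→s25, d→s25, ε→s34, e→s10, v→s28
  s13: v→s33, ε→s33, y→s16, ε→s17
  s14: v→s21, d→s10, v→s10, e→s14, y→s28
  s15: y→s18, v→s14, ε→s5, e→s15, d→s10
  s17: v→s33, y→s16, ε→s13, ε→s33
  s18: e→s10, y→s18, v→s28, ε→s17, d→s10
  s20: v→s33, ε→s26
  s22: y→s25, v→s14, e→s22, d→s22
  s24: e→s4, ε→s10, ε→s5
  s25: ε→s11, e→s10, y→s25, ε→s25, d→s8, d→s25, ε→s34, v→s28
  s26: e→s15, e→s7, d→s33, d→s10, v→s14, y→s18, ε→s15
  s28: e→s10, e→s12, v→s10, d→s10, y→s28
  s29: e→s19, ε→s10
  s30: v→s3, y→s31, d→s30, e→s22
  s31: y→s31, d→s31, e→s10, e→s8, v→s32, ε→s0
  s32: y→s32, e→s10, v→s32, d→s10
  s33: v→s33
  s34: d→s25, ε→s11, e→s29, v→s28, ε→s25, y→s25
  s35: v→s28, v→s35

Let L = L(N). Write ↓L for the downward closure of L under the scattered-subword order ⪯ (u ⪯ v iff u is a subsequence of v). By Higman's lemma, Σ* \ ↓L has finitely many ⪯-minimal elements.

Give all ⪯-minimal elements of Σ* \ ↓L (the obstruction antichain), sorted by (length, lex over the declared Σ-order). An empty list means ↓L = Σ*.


|Q|=36, |F|=13, |δ|=105 (22 ε).
min D↑ (11 st, q0=0, F={4}): 0:d→0,v→1,e→2,y→3 1:d→4,v→1,e→5,y→6 2:d→2,v→7,e→2,y→8 3:d→3,v→6,e→4,y→3 4:d→4,v→4,e→4,y→4 5:d→4,v→7,e→5,y→9 6:d→4,v→6,e→4,y→6 7:d→4,v→4,e→7,y→10 8:d→8,v→10,e→4,y→8 9:d→4,v→10,e→4,y→9 10:d→4,v→4,e→4,y→10.
'vd': N↓-sim [27, 19, 5] end={s0,s10,s16,s19,s33} — reject; 2/2 single-dels accept.
'ye': run [27, 17, 8] end={s0,s10,s12,s16,s19,s29,s33,s8} rej; 2/2 del acc.
'evv': run [27, 23, 9, 6] end={s0,s10,s16,s19,s21,s33} rej; 3/3 del acc.
3 minimals (antichain).

min(Σ*\↓L) = [vd, ye, evv].


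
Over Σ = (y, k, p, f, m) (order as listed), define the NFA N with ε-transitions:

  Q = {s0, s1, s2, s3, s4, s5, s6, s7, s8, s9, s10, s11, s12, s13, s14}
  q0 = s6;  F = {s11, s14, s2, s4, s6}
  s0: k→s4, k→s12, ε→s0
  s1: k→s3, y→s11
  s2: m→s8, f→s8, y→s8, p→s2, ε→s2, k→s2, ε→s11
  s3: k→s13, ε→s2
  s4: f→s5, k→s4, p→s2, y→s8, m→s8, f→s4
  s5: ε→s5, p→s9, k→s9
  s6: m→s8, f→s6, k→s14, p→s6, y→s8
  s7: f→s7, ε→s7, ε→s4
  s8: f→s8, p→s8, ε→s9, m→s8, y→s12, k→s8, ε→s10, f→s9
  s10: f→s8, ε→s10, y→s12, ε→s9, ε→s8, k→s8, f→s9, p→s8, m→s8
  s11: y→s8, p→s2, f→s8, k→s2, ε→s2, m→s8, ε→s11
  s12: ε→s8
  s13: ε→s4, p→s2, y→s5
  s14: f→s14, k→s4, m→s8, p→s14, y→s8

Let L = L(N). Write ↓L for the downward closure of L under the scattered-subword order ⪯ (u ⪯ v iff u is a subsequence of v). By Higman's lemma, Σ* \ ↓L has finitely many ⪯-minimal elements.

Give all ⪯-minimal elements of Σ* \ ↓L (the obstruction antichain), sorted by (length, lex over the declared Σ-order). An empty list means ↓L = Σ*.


A = [y, m, kkpf].

|Q|=15, |F|=5, |δ|=64 (16 ε).
min D↑ (5 st, q0=0, F={1}): 0:y→1,k→2,p→0,f→0,m→1 1:y→1,k→1,p→1,f→1,m→1 2:y→1,k→3,p→2,f→2,m→1 3:y→1,k→3,p→4,f→3,m→1 4:y→1,k→4,p→4,f→1,m→1 [Hopcroft].
'y': |S_i|=[10, 4] end={s10,s12,s8,s9} ∉↓L; 1/1 del acc.
'm': N↓-sim [10, 4] end={s10,s12,s8,s9} — reject; 1/1 del acc.
'kkpf': N↓-sim [10, 9, 8, 6, 4] end={s10,s12,s8,s9} rej; 4/4 single-dels accept.
3 obstructions.


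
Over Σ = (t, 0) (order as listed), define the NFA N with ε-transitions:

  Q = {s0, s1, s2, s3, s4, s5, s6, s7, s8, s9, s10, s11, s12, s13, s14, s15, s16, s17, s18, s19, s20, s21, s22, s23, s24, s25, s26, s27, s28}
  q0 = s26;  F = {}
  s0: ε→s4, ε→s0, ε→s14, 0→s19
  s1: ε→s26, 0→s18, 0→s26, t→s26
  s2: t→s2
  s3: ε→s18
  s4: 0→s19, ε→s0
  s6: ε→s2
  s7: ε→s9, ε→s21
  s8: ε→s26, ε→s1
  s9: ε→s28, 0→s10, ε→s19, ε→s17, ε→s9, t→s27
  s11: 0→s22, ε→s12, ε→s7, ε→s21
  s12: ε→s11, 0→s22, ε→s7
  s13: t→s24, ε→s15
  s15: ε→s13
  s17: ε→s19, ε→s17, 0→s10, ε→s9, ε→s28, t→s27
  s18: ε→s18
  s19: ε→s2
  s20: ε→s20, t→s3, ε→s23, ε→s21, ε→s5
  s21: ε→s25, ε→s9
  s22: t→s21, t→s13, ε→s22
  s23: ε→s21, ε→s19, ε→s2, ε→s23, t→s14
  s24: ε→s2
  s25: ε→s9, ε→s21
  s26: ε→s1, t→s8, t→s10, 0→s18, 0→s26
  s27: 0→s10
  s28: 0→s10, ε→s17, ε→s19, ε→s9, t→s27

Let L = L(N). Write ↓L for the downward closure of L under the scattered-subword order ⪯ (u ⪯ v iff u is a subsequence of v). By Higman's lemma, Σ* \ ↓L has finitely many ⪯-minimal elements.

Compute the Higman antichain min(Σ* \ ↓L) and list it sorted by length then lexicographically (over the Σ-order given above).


A = [ε].

|Q|=29, |F|=0, |δ|=70 (46 ε).
min D↑ (1 st, q0=0, F={0}): 0:t→0,0→0 [Hopcroft].
ε ∈ L(D↑) — L = ∅.


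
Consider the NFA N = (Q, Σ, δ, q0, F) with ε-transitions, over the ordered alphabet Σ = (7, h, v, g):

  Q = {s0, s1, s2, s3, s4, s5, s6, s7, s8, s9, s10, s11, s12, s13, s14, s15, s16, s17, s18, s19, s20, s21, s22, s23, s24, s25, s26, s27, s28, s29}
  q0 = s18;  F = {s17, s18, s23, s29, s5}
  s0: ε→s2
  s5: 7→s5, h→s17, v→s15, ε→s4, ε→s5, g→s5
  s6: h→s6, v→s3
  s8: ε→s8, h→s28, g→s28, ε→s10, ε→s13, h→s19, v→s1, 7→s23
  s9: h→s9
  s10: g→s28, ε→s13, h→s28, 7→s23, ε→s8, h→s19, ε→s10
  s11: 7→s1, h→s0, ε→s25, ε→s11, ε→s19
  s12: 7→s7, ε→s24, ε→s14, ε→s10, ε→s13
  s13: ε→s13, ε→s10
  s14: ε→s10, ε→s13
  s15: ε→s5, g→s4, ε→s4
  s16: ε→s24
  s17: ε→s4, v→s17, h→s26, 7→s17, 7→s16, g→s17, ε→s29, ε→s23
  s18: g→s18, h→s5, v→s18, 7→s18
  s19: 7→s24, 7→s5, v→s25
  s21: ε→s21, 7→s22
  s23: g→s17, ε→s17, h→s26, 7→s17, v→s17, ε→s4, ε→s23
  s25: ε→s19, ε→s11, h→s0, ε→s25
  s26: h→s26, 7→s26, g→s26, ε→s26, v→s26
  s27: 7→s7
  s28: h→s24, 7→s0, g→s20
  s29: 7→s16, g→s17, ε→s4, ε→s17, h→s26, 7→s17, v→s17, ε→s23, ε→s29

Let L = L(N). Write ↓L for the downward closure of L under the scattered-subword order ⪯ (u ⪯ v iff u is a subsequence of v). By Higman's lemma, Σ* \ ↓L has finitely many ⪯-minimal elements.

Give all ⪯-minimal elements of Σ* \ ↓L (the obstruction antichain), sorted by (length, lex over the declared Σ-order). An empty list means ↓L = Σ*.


Antichain: [hhh].

|Q|=30, |F|=5, |δ|=89 (38 ε).
min D↑ (4 st, q0=0, F={3}): 0:7→0,h→1,v→0,g→0 1:7→1,h→2,v→1,g→1 2:7→2,h→3,v→2,g→2 3:7→3,h→3,v→3,g→3 (ε-aug+det+¬).
'hhh': N↓-sim [10, 9, 7, 1] end={s26} ∉↓L; 3/3 del acc.
1 words, ⪯-incomp.


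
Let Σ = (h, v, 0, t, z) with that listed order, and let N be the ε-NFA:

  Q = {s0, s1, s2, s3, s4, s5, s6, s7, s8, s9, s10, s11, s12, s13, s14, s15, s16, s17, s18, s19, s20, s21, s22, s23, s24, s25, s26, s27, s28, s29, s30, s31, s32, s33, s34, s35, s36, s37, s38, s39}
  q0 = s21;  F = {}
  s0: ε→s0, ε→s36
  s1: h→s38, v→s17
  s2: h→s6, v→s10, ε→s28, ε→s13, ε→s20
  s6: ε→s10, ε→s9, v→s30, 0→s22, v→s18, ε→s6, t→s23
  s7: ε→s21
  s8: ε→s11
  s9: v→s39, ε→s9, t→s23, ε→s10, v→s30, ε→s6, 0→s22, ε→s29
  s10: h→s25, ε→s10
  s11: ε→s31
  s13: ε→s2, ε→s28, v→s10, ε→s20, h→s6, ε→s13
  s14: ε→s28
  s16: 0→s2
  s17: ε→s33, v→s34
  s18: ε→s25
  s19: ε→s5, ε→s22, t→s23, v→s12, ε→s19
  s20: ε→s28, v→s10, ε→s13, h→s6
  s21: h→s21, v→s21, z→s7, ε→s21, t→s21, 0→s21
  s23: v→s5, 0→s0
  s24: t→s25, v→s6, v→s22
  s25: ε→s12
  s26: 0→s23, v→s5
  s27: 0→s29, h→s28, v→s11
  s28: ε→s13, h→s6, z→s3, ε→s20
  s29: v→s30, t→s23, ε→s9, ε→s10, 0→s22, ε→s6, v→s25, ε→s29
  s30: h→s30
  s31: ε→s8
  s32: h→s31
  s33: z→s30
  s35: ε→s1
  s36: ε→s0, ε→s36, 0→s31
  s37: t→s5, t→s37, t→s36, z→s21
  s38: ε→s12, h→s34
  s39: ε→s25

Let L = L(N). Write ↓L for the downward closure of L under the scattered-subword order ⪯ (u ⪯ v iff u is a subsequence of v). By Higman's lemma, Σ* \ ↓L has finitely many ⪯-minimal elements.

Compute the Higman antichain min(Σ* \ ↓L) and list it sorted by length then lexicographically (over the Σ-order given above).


min(Σ*\↓L) = [ε].

|Q|=40, |F|=0, |δ|=93 (42 ε).
min D↑ (1 st, q0=0, F={0}): 0:h→0,v→0,0→0,t→0,z→0 (ε-aug+det+¬).
ε ∈ L(D↑) ⇒ ↓L = ∅.


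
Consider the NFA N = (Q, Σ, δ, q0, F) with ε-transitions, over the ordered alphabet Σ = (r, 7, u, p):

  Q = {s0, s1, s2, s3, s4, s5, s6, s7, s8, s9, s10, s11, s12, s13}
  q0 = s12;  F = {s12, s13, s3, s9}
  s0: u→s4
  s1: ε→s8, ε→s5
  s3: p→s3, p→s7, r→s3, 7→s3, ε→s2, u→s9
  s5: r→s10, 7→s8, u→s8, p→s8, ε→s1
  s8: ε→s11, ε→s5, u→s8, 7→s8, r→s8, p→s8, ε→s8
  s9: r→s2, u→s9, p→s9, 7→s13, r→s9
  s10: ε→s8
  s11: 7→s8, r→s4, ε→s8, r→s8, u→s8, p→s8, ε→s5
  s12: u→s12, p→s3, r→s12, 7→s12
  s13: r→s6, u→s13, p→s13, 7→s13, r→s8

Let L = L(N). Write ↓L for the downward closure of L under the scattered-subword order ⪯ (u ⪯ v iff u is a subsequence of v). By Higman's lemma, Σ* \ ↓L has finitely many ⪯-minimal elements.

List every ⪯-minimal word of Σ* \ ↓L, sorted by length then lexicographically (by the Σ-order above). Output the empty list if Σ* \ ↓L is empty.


|Q|=14, |F|=4, |δ|=43 (10 ε).
min D↑ (5 st, q0=0, F={4}): 0:r→0,7→0,u→0,p→1 1:r→1,7→1,u→2,p→1 2:r→2,7→3,u→2,p→2 3:r→4,7→3,u→3,p→3 4:r→4,7→4,u→4,p→4 (ε-aug+det+¬).
'pu7r': run [13, 12, 10, 8, 7] end={s1,s10,s11,s4,s5,s6,s8} rej; 4/4 single-dels accept.
1 words, ⪯-incomp.

A = [pu7r].


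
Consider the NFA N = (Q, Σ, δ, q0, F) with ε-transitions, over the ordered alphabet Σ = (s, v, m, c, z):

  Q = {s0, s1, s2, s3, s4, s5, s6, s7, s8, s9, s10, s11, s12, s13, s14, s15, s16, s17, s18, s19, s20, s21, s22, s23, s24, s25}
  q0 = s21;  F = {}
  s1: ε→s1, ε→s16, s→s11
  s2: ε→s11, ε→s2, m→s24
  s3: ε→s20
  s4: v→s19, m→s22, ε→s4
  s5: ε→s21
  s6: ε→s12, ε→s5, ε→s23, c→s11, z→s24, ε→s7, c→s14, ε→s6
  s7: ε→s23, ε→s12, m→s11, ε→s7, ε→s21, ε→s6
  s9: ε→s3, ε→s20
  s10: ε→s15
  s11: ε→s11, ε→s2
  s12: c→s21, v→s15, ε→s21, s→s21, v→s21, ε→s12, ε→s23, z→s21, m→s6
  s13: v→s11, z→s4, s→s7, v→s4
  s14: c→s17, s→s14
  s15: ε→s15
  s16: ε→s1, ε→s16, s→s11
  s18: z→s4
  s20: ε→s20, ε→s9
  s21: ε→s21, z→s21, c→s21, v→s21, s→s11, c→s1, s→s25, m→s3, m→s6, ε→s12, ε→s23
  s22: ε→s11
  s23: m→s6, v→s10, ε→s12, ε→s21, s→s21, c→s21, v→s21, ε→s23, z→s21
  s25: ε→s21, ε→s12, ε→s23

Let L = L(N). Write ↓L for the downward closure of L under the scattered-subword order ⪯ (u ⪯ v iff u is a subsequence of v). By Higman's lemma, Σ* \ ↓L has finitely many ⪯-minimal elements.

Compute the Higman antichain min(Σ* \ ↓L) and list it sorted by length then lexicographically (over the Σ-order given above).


Antichain: [ε].

|Q|=26, |F|=0, |δ|=76 (40 ε).
min D↑ (1 st, q0=0, F={0}): 0:s→0,v→0,m→0,c→0,z→0 (ε-aug+det+¬).
ε ∈ L(D↑) — L = ∅.


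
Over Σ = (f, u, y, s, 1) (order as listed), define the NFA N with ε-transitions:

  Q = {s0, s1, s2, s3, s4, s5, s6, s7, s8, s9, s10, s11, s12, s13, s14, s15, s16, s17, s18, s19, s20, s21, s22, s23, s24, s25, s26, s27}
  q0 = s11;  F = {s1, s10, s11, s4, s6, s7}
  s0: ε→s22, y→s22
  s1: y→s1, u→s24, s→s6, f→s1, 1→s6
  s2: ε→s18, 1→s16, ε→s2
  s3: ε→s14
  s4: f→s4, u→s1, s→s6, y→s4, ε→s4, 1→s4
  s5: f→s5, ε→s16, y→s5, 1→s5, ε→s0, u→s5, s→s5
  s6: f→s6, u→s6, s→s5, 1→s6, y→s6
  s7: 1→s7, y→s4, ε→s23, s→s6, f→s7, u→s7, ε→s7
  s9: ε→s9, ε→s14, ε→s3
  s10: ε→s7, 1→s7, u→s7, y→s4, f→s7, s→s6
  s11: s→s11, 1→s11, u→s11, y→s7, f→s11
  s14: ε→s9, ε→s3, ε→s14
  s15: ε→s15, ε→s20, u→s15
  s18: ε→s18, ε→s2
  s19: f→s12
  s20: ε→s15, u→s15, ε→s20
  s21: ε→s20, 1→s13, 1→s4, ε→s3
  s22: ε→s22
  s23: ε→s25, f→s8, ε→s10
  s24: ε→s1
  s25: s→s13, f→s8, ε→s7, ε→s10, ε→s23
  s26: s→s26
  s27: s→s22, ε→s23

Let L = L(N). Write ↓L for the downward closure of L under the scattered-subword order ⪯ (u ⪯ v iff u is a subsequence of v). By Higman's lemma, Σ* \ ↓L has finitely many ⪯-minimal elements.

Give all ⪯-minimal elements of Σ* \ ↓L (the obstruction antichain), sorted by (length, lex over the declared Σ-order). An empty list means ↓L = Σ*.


min(Σ*\↓L) = [yss, yyu1s].

|Q|=28, |F|=6, |δ|=79 (32 ε).
min D↑ (6 st, q0=0, F={5}): 0:f→0,u→0,y→1,s→0,1→0 1:f→1,u→1,y→2,s→3,1→1 2:f→2,u→4,y→2,s→3,1→2 3:f→3,u→3,y→3,s→5,1→3 4:f→4,u→4,y→4,s→3,1→3 5:f→5,u→5,y→5,s→5,1→5.
'yss': N↓-sim [15, 14, 6, 4] end={s0,s16,s22,s5} rej; 3/3 single-dels accept.
'yyu1s': N↓-sim [15, 14, 8, 7, 5, 4] end={s0,s16,s22,s5} — reject; 5/5 single-dels accept.
2 minimals (antichain).


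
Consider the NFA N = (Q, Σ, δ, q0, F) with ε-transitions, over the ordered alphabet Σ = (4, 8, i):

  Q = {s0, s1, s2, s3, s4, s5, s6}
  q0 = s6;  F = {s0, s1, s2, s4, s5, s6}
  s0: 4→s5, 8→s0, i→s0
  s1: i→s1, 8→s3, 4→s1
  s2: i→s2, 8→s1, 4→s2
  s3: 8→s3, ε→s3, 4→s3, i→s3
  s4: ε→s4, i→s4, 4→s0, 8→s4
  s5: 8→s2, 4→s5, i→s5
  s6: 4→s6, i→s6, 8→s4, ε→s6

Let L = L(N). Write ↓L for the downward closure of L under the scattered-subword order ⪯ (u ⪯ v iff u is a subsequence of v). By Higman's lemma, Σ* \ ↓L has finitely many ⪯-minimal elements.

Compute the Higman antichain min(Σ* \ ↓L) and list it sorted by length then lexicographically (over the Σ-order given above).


|Q|=7, |F|=6, |δ|=24 (3 ε).
min D↑ (7 st, q0=0, F={6}): 0:4→0,8→1,i→0 1:4→2,8→1,i→1 2:4→3,8→2,i→2 3:4→3,8→4,i→3 4:4→4,8→5,i→4 5:4→5,8→6,i→5 6:4→6,8→6,i→6.
'844888': |S_i|=[7, 6, 5, 4, 3, 2, 1] end={s3} ∉↓L; 6/6 single-dels accept.
1 obstructions.

A = [844888].


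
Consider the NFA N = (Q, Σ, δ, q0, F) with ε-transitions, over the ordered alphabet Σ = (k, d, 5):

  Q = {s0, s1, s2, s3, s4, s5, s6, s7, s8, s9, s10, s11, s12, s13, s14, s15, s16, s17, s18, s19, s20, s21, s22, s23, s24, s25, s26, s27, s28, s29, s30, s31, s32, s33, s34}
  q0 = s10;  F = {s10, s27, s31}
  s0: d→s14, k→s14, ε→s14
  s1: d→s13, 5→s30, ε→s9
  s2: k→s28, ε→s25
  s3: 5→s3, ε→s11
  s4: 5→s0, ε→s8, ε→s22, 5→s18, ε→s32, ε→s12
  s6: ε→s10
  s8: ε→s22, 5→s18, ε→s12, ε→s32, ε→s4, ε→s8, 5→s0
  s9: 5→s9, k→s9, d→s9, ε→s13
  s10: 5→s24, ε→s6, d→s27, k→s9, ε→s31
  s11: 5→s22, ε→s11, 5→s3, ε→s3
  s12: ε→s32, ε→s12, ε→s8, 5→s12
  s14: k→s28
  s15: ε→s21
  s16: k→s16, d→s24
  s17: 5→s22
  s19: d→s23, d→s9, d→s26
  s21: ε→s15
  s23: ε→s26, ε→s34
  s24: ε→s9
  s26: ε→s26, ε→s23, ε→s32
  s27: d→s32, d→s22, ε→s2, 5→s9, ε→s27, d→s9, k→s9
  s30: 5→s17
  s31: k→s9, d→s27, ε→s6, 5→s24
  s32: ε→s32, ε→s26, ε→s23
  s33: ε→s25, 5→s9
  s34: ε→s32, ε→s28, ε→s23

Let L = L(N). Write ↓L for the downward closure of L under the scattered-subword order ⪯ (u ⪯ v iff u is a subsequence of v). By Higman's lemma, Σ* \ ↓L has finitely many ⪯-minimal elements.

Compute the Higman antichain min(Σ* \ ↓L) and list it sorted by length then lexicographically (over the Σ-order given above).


A = [k, 5, dd].

|Q|=35, |F|=3, |δ|=76 (40 ε).
min D↑ (3 st, q0=0, F={1}): 0:k→1,d→2,5→1 1:k→1,d→1,5→1 2:k→1,d→1,5→1 [Hopcroft].
'k': run [15, 3] end={s13,s28,s9} rej; 1/1 single-dels accept.
'5': |S_i|=[15, 3] end={s13,s24,s9} — reject; 1/1 single-dels accept.
'dd': run [15, 11, 8] end={s13,s22,s23,s26,s28,s32,s34,s9} — reject; 2/2 deletions ∈↓L.
3 obstructions.


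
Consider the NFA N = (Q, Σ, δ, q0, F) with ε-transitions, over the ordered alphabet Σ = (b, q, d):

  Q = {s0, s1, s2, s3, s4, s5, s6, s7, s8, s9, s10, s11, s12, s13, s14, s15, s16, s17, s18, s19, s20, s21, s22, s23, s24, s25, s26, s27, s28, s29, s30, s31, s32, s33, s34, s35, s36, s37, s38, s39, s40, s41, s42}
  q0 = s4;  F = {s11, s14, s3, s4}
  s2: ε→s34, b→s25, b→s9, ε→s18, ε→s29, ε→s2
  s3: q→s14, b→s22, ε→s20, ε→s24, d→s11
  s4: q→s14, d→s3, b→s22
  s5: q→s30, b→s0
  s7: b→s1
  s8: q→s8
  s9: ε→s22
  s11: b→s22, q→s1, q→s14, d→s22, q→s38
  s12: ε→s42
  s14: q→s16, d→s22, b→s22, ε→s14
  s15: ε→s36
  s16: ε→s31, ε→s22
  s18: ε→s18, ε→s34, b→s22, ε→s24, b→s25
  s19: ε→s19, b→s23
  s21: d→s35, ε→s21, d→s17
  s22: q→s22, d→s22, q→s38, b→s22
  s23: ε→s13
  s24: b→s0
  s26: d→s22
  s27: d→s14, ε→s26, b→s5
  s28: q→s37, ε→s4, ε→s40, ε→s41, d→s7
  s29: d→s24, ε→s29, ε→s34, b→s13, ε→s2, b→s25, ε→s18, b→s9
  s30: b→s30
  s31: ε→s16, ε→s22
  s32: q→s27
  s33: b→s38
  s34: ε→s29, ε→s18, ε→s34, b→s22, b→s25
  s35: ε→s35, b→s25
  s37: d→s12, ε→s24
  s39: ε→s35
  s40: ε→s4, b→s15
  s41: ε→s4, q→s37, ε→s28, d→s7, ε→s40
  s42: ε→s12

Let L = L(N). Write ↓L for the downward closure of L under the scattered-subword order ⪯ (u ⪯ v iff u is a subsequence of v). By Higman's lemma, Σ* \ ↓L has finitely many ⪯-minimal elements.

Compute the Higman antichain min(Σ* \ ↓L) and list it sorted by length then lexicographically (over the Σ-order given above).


|Q|=43, |F|=4, |δ|=88 (39 ε).
min D↑ (5 st, q0=0, F={1}): 0:b→1,q→2,d→3 1:b→1,q→1,d→1 2:b→1,q→1,d→1 3:b→1,q→2,d→4 4:b→1,q→2,d→1 (ε-aug+det+¬).
'b': run [12, 3] end={s0,s22,s38} ∉↓L; 1/1 single-dels accept.
'qq': |S_i|=[12, 6, 4] end={s16,s22,s31,s38} — reject; 2/2 single-dels accept.
'qd': N↓-sim [12, 6, 2] end={s22,s38} ∉↓L; 2/2 deletions ∈↓L.
'ddd': run [12, 11, 7, 2] end={s22,s38} ∉↓L; 3/3 deletions ∈↓L.
4 words, ⪯-incomp.

A = [b, qq, qd, ddd].


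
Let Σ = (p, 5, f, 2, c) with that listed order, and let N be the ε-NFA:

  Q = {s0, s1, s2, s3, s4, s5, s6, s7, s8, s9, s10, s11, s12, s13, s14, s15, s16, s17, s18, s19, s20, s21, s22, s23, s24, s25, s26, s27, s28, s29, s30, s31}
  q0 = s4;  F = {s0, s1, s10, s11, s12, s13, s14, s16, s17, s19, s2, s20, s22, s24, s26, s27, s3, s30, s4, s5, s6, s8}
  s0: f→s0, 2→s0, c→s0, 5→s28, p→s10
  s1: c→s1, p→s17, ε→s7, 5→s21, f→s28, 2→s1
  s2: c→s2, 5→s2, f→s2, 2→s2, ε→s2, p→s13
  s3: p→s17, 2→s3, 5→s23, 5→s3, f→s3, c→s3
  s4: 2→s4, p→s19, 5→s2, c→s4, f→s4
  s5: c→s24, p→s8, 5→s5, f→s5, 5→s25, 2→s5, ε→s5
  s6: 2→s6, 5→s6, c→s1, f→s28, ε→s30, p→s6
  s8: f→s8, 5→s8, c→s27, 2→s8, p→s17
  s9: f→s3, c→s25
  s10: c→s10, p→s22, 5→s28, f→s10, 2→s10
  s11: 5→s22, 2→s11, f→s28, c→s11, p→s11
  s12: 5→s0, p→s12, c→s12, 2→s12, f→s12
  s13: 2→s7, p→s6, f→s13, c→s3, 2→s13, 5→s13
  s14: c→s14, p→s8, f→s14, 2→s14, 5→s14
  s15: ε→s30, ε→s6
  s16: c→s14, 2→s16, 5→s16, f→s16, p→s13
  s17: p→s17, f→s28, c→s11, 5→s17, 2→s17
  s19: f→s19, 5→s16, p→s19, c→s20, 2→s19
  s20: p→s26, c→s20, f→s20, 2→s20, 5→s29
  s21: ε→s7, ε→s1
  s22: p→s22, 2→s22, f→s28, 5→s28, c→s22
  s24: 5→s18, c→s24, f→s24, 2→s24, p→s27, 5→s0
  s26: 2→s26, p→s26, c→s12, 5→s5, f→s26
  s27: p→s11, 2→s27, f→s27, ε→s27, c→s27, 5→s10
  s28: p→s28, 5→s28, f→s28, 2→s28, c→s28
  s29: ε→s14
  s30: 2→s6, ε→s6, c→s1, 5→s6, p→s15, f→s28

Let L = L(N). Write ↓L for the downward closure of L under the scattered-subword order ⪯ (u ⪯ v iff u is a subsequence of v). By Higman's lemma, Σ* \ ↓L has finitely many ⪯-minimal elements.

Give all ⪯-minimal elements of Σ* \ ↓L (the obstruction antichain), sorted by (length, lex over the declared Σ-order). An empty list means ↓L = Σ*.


|Q|=32, |F|=22, |δ|=132 (11 ε).
min D↑ (22 st, q0=0, F={13}): 0:p→1,5→2,f→0,2→0,c→0 1:p→1,5→3,f→1,2→1,c→4 2:p→5,5→2,f→2,2→2,c→2 3:p→5,5→3,f→3,2→3,c→6 4:p→7,5→6,f→4,2→4,c→4 5:p→8,5→5,f→5,2→5,c→9 6:p→10,5→6,f→6,2→6,c→6 7:p→7,5→11,f→7,2→7,c→12 8:p→8,5→8,f→13,2→8,c→14 9:p→15,5→9,f→9,2→9,c→9 10:p→15,5→10,f→10,2→10,c→16 11:p→10,5→11,f→11,2→11,c→17 12:p→12,5→18,f→12,2→12,c→12 13:p→13,5→13,f→13,2→13,c→13 14:p→15,5→14,f→13,2→14,c→14 15:p→15,5→15,f→13,2→15,c→19 16:p→19,5→20,f→16,2→16,c→16 17:p→16,5→18,f→17,2→17,c→17 18:p→20,5→13,f→18,2→18,c→18 19:p→19,5→21,f→13,2→19,c→19 20:p→21,5→13,f→20,2→20,c→20 21:p→21,5→13,f→13,2→21,c→21 (ε-aug+det+¬).
'5ppf': |S_i|=[30, 25, 16, 10, 1] end={s28} rej; 4/4 single-dels accept.
'pcpc55': |S_i|=[30, 28, 22, 14, 9, 5, 1] end={s28} rej; 6/6 deletions ∈↓L.
2 minimals (antichain).

min(Σ*\↓L) = [5ppf, pcpc55].


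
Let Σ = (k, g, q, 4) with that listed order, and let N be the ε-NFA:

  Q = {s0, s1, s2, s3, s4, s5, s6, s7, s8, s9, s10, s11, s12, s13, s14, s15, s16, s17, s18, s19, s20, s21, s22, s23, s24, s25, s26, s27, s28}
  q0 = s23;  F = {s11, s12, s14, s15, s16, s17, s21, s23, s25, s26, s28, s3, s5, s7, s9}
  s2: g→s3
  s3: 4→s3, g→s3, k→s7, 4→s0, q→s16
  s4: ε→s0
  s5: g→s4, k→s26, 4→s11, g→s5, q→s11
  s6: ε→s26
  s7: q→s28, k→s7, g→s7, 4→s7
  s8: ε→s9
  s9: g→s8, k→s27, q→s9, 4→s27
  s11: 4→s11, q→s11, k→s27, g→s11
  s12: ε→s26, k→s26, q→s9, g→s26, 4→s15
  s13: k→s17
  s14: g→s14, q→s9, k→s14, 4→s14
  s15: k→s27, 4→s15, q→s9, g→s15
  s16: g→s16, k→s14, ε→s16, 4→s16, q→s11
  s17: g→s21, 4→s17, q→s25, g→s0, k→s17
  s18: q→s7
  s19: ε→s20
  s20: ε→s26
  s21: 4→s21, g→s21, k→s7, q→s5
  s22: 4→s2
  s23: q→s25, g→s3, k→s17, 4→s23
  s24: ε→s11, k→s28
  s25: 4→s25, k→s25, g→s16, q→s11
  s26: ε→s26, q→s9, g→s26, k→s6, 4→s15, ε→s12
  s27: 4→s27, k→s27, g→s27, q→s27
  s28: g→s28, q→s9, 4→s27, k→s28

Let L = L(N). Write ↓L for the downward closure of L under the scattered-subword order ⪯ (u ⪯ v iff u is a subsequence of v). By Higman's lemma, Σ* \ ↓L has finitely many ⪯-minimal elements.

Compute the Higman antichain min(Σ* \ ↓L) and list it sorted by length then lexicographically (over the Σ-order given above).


min(Σ*\↓L) = [qqk, gkq4, kgq4k].

|Q|=29, |F|=15, |δ|=82 (10 ε).
min D↑ (15 st, q0=0, F={11}): 0:k→1,g→2,q→3,4→0 1:k→1,g→4,q→3,4→1 2:k→5,g→2,q→6,4→2 3:k→3,g→6,q→7,4→3 4:k→5,g→4,q→8,4→4 5:k→5,g→5,q→9,4→5 6:k→10,g→6,q→7,4→6 7:k→11,g→7,q→7,4→7 8:k→12,g→8,q→7,4→7 9:k→9,g→9,q→13,4→11 10:k→10,g→10,q→13,4→10 11:k→11,g→11,q→11,4→11 12:k→12,g→12,q→13,4→14 13:k→11,g→13,q→13,4→11 14:k→11,g→14,q→13,4→14.
'qqk': |S_i|=[20, 15, 4, 1] end={s27} — reject; 3/3 del acc.
'gkq4': N↓-sim [20, 17, 10, 4, 1] end={s27} — reject; 4/4 del acc.
'kgq4k': N↓-sim [20, 18, 16, 12, 5, 1] end={s27} rej; 5/5 del acc.
3 words, ⪯-incomp.


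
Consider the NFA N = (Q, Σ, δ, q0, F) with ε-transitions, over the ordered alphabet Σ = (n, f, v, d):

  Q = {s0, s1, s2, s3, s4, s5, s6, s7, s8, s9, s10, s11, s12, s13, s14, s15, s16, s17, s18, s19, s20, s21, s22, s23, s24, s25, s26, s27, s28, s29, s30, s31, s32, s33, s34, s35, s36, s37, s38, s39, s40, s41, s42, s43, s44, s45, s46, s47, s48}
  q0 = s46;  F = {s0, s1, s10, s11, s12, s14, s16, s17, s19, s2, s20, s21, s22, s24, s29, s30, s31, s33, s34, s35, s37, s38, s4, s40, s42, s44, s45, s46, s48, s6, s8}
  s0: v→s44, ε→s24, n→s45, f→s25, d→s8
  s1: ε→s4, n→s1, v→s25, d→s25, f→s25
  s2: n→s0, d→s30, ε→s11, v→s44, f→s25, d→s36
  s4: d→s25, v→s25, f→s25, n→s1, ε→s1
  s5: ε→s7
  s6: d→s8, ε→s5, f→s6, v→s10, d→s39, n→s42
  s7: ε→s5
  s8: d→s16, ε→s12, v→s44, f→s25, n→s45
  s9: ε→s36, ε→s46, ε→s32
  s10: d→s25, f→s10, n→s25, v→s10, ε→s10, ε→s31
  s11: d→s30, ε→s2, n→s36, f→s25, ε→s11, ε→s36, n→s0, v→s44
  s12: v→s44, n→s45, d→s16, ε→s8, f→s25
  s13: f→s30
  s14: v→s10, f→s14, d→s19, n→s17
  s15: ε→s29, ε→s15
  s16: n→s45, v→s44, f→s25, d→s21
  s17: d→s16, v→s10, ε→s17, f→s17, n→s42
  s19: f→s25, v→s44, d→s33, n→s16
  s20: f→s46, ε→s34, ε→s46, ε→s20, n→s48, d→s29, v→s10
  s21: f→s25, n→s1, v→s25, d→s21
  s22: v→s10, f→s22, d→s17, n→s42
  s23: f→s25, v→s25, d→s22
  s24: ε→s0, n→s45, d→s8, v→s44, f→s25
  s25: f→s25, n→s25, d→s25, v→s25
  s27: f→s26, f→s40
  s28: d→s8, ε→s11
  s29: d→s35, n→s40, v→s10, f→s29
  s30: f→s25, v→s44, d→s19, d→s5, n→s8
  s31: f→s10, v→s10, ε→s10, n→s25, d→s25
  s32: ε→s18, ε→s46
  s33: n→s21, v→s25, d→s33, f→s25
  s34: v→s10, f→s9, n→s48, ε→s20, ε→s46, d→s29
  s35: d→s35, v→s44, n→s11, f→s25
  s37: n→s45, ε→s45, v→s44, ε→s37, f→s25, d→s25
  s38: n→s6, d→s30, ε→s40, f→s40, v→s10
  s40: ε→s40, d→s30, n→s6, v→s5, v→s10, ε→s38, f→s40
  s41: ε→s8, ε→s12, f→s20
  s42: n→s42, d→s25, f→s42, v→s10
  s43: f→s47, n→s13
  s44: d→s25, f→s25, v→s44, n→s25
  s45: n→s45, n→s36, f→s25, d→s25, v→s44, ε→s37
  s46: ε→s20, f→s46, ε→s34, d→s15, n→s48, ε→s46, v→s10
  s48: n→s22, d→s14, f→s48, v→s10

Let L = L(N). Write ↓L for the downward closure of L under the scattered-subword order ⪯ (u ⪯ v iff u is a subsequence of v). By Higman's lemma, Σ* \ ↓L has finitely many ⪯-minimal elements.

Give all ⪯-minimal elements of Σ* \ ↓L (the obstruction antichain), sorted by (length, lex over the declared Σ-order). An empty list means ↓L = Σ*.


A = [vn, vd, ddf, nnnd, ndddv].

|Q|=49, |F|=31, |δ|=185 (41 ε).
min D↑ (23 st, q0=0, F={6}): 0:n→1,f→0,v→2,d→3 1:n→4,f→1,v→2,d→5 2:n→6,f→2,v→2,d→6 3:n→7,f→3,v→2,d→8 4:n→9,f→4,v→2,d→10 5:n→10,f→5,v→2,d→11 6:n→6,f→6,v→6,d→6 7:n→12,f→7,v→2,d→13 8:n→14,f→6,v→15,d→8 9:n→9,f→9,v→2,d→6 10:n→9,f→10,v→2,d→16 11:n→16,f→6,v→15,d→17 12:n→9,f→12,v→2,d→18 13:n→18,f→6,v→15,d→11 14:n→19,f→6,v→15,d→13 15:n→6,f→6,v→15,d→6 16:n→20,f→6,v→15,d→21 17:n→21,f→6,v→6,d→17 18:n→20,f→6,v→15,d→16 19:n→20,f→6,v→15,d→18 20:n→20,f→6,v→15,d→6 21:n→22,f→6,v→6,d→21 22:n→22,f→6,v→6,d→6 [Hopcroft].
'vn': N↓-sim [40, 6, 1] end={s25} rej; 2/2 single-dels accept.
'vd': run [40, 6, 1] end={s25} rej; 2/2 single-dels accept.
'ddf': run [40, 32, 22, 1] end={s25} rej; 3/3 del acc.
'nnnd': run [40, 31, 22, 10, 1] end={s25} — reject; 4/4 deletions ∈↓L.
'ndddv': run [40, 31, 22, 13, 5, 1] end={s25} ∉↓L; 5/5 single-dels accept.
5 words, ⪯-incomp.


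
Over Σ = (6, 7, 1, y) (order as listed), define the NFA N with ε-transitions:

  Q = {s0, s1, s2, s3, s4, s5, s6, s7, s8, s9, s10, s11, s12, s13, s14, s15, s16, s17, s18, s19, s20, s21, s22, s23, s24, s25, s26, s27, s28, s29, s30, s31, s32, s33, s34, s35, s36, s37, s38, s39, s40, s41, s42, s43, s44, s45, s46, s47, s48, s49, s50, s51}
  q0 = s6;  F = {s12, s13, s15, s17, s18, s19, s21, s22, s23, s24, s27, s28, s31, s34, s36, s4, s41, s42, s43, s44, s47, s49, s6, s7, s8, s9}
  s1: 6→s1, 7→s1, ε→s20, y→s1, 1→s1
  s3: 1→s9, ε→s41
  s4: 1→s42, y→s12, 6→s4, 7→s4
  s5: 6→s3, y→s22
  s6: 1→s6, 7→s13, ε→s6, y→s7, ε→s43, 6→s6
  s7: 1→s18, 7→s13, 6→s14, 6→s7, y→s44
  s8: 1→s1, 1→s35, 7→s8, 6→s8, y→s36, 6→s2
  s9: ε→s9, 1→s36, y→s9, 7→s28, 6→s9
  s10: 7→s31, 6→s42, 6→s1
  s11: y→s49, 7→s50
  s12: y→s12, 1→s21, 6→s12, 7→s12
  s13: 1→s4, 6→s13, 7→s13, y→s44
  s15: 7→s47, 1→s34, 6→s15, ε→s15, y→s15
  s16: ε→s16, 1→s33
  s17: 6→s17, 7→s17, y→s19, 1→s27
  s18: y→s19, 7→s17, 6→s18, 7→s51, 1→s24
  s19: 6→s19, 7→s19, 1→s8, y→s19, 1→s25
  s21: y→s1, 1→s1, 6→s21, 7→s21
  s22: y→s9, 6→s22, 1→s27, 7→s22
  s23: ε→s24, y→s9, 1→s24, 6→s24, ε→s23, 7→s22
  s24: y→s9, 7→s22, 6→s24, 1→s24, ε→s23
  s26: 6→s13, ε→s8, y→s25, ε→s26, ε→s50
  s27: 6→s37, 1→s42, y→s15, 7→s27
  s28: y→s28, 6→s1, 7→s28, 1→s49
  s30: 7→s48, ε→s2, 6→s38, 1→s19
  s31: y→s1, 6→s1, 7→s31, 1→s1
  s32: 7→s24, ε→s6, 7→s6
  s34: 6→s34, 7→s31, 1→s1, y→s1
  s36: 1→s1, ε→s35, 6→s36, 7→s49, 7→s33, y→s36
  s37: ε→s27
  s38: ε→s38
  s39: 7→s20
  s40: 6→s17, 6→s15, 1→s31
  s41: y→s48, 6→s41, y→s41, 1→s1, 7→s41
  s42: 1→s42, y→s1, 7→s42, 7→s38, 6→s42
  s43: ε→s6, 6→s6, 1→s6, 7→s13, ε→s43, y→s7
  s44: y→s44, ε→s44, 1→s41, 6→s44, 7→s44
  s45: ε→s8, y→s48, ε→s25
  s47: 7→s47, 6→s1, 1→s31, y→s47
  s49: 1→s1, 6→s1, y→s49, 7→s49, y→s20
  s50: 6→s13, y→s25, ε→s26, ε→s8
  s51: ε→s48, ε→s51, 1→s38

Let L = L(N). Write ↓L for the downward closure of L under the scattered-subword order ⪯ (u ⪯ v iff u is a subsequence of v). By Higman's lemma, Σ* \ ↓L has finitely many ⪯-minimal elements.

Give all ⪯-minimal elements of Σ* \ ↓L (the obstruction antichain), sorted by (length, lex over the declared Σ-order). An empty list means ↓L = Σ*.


min(Σ*\↓L) = [711y, 7y11, yy11, y11y76].

|Q|=52, |F|=26, |δ|=168 (27 ε).
min D↑ (25 st, q0=0, F={12}): 0:6→0,7→1,1→0,y→2 1:6→1,7→1,1→3,y→4 2:6→2,7→1,1→5,y→4 3:6→3,7→3,1→6,y→7 4:6→4,7→4,1→8,y→4 5:6→5,7→9,1→10,y→11 6:6→6,7→6,1→6,y→12 7:6→7,7→7,1→13,y→7 8:6→8,7→8,1→12,y→8 9:6→9,7→9,1→14,y→11 10:6→10,7→15,1→10,y→16 11:6→11,7→11,1→17,y→11 12:6→12,7→12,1→12,y→12 13:6→13,7→13,1→12,y→12 14:6→14,7→14,1→6,y→18 15:6→15,7→15,1→14,y→16 16:6→16,7→19,1→20,y→16 17:6→17,7→17,1→12,y→20 18:6→18,7→21,1→22,y→18 19:6→12,7→19,1→23,y→19 20:6→20,7→23,1→12,y→20 21:6→12,7→21,1→24,y→21 22:6→22,7→24,1→12,y→12 23:6→12,7→23,1→12,y→23 24:6→12,7→24,1→12,y→12 (ε-aug+det+¬).
'711y': N↓-sim [37, 30, 22, 8, 2] end={s1,s20} — reject; 4/4 del acc.
'7y11': run [37, 30, 21, 14, 3] end={s1,s20,s35} rej; 4/4 deletions ∈↓L.
'yy11': |S_i|=[37, 35, 21, 14, 3] end={s1,s20,s35} ∉↓L; 4/4 single-dels accept.
'y11y76': N↓-sim [37, 35, 31, 23, 12, 7, 2] end={s1,s20} — reject; 6/6 del acc.
4 minimals (antichain).


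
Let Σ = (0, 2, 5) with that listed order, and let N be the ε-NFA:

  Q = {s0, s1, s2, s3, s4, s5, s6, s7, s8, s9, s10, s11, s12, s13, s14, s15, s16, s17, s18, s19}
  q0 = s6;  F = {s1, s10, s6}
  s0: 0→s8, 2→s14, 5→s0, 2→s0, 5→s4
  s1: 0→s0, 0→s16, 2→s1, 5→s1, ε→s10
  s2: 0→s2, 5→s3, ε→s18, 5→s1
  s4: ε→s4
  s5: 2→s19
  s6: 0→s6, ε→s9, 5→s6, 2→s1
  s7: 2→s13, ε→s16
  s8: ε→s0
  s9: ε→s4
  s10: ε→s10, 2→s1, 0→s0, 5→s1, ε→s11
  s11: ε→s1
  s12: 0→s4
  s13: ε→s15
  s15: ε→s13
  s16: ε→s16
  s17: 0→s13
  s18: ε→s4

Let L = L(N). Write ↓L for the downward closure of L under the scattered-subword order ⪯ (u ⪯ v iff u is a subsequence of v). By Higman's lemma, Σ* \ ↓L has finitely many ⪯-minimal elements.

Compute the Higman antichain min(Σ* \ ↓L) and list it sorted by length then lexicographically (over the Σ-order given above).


A = [20].

|Q|=20, |F|=3, |δ|=36 (14 ε).
min D↑ (3 st, q0=0, F={2}): 0:0→0,2→1,5→0 1:0→2,2→1,5→1 2:0→2,2→2,5→2 (ε-aug+det+¬).
'20': |S_i|=[10, 8, 5] end={s0,s14,s16,s4,s8} rej; 2/2 del acc.
1 words, ⪯-incomp.


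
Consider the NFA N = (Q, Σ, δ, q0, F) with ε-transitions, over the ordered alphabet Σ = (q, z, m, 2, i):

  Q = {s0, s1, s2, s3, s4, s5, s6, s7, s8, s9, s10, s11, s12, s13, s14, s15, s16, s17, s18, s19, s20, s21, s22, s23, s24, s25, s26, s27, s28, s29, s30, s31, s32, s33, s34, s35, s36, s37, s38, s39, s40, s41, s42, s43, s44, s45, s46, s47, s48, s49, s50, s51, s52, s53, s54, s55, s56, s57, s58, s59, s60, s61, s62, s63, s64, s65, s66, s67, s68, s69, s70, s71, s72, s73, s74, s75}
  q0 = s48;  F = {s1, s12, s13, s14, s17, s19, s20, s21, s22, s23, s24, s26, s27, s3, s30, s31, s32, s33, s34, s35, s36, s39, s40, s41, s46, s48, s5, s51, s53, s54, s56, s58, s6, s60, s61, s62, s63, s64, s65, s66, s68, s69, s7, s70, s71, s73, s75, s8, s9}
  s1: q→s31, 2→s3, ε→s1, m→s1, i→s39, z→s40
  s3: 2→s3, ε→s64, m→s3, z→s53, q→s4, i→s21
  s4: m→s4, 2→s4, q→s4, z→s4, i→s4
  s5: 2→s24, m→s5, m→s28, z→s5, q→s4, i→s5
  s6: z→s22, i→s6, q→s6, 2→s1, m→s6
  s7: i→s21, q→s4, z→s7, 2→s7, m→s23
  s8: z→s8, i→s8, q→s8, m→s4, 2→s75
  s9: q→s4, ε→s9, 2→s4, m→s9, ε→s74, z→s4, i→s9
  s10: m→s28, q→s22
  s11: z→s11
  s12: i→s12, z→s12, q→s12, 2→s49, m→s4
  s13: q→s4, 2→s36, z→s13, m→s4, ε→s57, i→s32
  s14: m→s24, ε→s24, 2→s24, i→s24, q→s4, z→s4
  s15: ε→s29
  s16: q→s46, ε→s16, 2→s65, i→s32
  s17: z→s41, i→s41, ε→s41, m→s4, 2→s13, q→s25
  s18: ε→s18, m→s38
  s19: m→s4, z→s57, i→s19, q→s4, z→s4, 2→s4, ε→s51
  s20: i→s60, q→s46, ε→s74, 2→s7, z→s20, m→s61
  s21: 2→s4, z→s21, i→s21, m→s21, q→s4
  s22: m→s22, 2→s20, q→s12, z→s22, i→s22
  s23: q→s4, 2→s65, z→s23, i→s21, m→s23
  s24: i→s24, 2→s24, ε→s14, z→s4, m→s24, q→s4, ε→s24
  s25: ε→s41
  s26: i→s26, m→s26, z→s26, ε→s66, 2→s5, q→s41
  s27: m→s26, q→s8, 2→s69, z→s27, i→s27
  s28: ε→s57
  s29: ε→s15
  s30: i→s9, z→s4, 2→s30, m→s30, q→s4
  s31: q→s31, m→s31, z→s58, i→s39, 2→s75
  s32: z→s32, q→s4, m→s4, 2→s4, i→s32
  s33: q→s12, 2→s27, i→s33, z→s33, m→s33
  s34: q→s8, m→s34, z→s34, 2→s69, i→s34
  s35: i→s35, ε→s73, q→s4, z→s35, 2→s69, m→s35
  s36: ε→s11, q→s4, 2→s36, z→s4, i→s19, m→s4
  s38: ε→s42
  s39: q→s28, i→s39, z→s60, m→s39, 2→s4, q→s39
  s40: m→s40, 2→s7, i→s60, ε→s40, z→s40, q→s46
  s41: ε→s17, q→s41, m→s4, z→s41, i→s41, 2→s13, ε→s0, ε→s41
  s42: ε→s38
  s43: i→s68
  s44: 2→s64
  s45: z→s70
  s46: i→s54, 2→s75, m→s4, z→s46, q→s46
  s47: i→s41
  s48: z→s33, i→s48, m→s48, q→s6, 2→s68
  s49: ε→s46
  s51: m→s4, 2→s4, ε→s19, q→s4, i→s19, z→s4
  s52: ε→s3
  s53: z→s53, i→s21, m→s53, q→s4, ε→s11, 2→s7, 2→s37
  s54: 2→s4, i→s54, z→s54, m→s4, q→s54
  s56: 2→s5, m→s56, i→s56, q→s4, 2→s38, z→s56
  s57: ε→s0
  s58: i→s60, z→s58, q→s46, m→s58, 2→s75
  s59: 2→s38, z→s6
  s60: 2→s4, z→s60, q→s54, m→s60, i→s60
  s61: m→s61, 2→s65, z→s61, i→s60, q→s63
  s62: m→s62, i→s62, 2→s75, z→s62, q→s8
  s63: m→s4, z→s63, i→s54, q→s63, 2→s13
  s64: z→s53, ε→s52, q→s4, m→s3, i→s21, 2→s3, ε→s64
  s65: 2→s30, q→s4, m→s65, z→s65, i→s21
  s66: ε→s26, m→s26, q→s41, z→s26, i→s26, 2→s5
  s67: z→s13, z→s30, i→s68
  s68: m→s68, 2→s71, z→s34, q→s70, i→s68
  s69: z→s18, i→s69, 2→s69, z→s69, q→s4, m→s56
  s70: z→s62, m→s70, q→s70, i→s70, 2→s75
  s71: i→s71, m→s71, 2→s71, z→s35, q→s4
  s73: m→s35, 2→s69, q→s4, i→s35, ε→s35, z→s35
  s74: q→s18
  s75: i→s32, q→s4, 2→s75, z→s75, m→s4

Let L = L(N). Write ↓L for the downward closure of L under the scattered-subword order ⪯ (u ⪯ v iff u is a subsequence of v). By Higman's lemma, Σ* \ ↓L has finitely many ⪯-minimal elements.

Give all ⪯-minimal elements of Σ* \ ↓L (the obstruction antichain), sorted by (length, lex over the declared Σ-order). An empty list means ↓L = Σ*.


|Q|=76, |F|=49, |δ|=308 (35 ε).
min D↑ (44 st, q0=0, F={16}): 0:q→1,z→2,m→0,2→3,i→0 1:q→1,z→4,m→1,2→5,i→1 2:q→6,z→2,m→2,2→7,i→2 3:q→8,z→9,m→3,2→10,i→3 4:q→6,z→4,m→4,2→11,i→4 5:q→12,z→13,m→5,2→14,i→15 6:q→6,z→6,m→16,2→17,i→6 7:q→18,z→7,m→19,2→20,i→7 8:q→8,z→21,m→8,2→22,i→8 9:q→18,z→9,m→9,2→20,i→9 10:q→16,z→23,m→10,2→10,i→10 11:q→17,z→11,m→24,2→25,i→26 12:q→12,z→27,m→12,2→22,i→15 13:q→17,z→13,m→13,2→25,i→26 14:q→16,z→28,m→14,2→14,i→29 15:q→15,z→26,m→15,2→16,i→15 16:q→16,z→16,m→16,2→16,i→16 17:q→17,z→17,m→16,2→22,i→30 18:q→18,z→18,m→16,2→22,i→18 19:q→31,z→19,m→19,2→32,i→19 20:q→16,z→20,m→33,2→20,i→20 21:q→18,z→21,m→21,2→22,i→21 22:q→16,z→22,m→16,2→22,i→34 23:q→16,z→23,m→23,2→20,i→23 24:q→35,z→24,m→24,2→36,i→26 25:q→16,z→25,m→37,2→25,i→29 26:q→30,z→26,m→26,2→16,i→26 27:q→17,z→27,m→27,2→22,i→26 28:q→16,z→28,m→28,2→25,i→29 29:q→16,z→29,m→29,2→16,i→29 30:q→30,z→30,m→16,2→16,i→30 31:q→31,z→31,m→16,2→38,i→31 32:q→16,z→32,m→32,2→39,i→32 33:q→16,z→33,m→33,2→32,i→33 34:q→16,z→34,m→16,2→16,i→34 35:q→35,z→35,m→16,2→38,i→30 36:q→16,z→36,m→36,2→40,i→29 37:q→16,z→37,m→37,2→36,i→29 38:q→16,z→38,m→16,2→41,i→34 39:q→16,z→16,m→39,2→39,i→39 40:q→16,z→16,m→40,2→40,i→42 41:q→16,z→16,m→16,2→41,i→43 42:q→16,z→16,m→42,2→16,i→42 43:q→16,z→16,m→16,2→16,i→43.
'zqm': |S_i|=[62, 51, 22, 3] end={s38,s4,s42} — reject; 3/3 del acc.
'22q': run [62, 57, 34, 4] end={s18,s38,s4,s42} rej; 3/3 deletions ∈↓L.
'q2i2': N↓-sim [62, 47, 38, 16, 1] end={s4} — reject; 4/4 del acc.
'2q2m': |S_i|=[62, 57, 27, 10, 1] end={s4} ∉↓L; 4/4 deletions ∈↓L.
'z2m22z': |S_i|=[62, 51, 41, 32, 21, 15, 4] end={s0,s11,s4,s57} — reject; 6/6 deletions ∈↓L.
5 minimals (antichain).

A = [zqm, 22q, q2i2, 2q2m, z2m22z].
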